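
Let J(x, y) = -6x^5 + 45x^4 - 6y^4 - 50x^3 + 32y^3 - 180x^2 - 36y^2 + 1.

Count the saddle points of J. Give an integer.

6

J separates as a function of x plus a function of y, so ∇J=0 decouples.
∂J/∂x = -30x(x - 4)(x - 3)(x + 1) = 0 at x ∈ {-1, 0, 3, 4}; ∂J/∂y = -24y(y - 3)(y - 1) = 0 at y ∈ {0, 1, 3}.
The Hessian is diagonal: diag(J_xx, J_yy). Second derivatives: J_xx(-1)=600, J_xx(0)=-360, J_xx(3)=360, J_xx(4)=-600; J_yy(0)=-72, J_yy(1)=48, J_yy(3)=-144.
Saddle points occur where the two diagonal entries have opposite signs: (-1, 0), (-1, 3), (0, 1), (3, 0), (3, 3), (4, 1). Count: 6.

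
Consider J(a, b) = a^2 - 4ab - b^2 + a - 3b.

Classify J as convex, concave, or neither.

J is quadratic, so its Hessian is the constant matrix H = [[2, -4], [-4, -2]].
det(H) = -20, tr(H) = 0.
det(H) < 0, so H is indefinite: neither convex nor concave.

neither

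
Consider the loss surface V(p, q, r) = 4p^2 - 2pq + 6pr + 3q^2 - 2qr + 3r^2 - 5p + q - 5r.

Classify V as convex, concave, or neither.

V is quadratic, so its Hessian is the constant matrix H = [[8, -2, 6], [-2, 6, -2], [6, -2, 6]].
Leading principal minors: 8, 44, 64.
All positive ⇒ H ≻ 0 ⇒ convex.

convex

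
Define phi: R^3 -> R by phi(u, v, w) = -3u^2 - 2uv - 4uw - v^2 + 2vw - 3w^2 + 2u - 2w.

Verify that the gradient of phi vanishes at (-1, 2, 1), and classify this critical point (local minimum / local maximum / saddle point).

saddle point

∇phi = (-6u - 2v - 4w + 2, -2u - 2v + 2w, -4u + 2v - 6w - 2); substituting (-1, 2, 1) gives ∇phi = (0, 0, 0), so (-1, 2, 1) is indeed a critical point.
The Hessian is constant: H = [[-6, -2, -4], [-2, -2, 2], [-4, 2, -6]].
Leading principal minors: Δ₁ = -6, Δ₂ = 8, Δ₃ = 40.
The minors fit neither the all-positive nor the alternating-sign pattern, so H is indefinite: a saddle point.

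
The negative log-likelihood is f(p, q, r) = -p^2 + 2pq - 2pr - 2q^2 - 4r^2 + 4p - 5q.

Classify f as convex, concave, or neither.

concave

f is quadratic, so its Hessian is the constant matrix H = [[-2, 2, -2], [2, -4, 0], [-2, 0, -8]].
Leading principal minors: -2, 4, -16.
Signs alternate −, +, − ⇒ H ≺ 0 ⇒ concave.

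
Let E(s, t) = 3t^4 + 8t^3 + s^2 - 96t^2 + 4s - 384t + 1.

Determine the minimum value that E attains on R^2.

E(s,t) separates as P(s) + Q(t) + 1, so its minimum is min P + min Q + 1.
P'(s) = 2s + 4 vanishes at s ∈ {-2}; Q'(t) = 12(t - 4)(t + 2)(t + 4) vanishes at t ∈ {-4, -2, 4}.
Local minima of P (where P''>0): P(-2)=-4. Local minima of Q: Q(-4)=256, Q(4)=-1792.
So the global minimum of E is P(-2) + Q(4) + 1 = -4 − 1792 + 1 = -1795, attained at (-2, 4).

-1795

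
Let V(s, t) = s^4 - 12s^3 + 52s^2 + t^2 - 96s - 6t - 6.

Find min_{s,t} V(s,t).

V(s,t) separates as P(s) + Q(t) − 6, so its minimum is min P + min Q − 6.
P'(s) = 4(s - 4)(s - 3)(s - 2) vanishes at s ∈ {2, 3, 4}; Q'(t) = 2(t - 3) vanishes at t ∈ {3}.
Local minima of P (where P''>0): P(2)=-64, P(4)=-64. Local minima of Q: Q(3)=-9.
So the global minimum of V is P(2) + Q(3) − 6 = -64 − 9 − 6 = -79, attained at (2, 3).

-79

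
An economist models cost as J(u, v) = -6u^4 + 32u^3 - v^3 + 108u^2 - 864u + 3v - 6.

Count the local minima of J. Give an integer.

J separates as a function of u plus a function of v, so ∇J=0 decouples.
∂J/∂u = -24(u - 4)(u - 3)(u + 3) = 0 at u ∈ {-3, 3, 4}; ∂J/∂v = -3(v - 1)(v + 1) = 0 at v ∈ {-1, 1}.
The Hessian is diagonal: diag(J_uu, J_vv). Second derivatives: J_uu(-3)=-1008, J_uu(3)=144, J_uu(4)=-168; J_vv(-1)=6, J_vv(1)=-6.
Local minima occur where both diagonal entries positive: (3, -1). Count: 1.

1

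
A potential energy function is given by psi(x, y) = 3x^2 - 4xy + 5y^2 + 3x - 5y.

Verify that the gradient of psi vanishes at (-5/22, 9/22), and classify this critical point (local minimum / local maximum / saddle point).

∇psi = (6x - 4y + 3, -4x + 10y - 5); substituting (-5/22, 9/22) gives ∇psi = (0, 0), so (-5/22, 9/22) is indeed a critical point.
The Hessian of psi is constant: H = [[6, -4], [-4, 10]].
det(H) = 6·10 − (-4)² = 44.
det(H) > 0 and tr(H) = 16 > 0, so H is positive definite and the point is a local minimum.

local minimum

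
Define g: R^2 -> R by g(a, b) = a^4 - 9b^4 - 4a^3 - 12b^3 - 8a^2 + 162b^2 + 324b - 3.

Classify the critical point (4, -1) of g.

local minimum

The mixed partial ∂²g/∂a∂b is 0, so the Hessian at any point is diag(g_aa, g_bb) = diag(4(3a^2 - 6a - 4), 36(-3b^2 - 2b + 9)).
At (4, -1): H = diag(80, 288).
Both eigenvalues are positive, so H is positive definite: a local minimum.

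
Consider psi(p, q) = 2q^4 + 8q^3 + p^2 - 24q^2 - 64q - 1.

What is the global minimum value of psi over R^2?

-129

psi(p,q) separates as A(p) + B(q) − 1, so its minimum is min A + min B − 1.
A'(p) = 2p vanishes at p ∈ {0}; B'(q) = 8(q - 2)(q + 1)(q + 4) vanishes at q ∈ {-4, -1, 2}.
Local minima of A (where A''>0): A(0)=0. Local minima of B: B(-4)=-128, B(2)=-128.
So the global minimum of psi is A(0) + B(-4) − 1 = 0 − 128 − 1 = -129, attained at (0, -4).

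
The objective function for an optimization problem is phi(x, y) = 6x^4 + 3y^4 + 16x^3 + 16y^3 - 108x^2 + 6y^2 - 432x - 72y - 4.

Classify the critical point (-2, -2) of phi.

local maximum

The mixed partial ∂²phi/∂x∂y is 0, so the Hessian at any point is diag(phi_xx, phi_yy) = diag(24(3x^2 + 4x - 9), 12(3y^2 + 8y + 1)).
At (-2, -2): H = diag(-120, -36).
Both eigenvalues are negative, so H is negative definite: a local maximum.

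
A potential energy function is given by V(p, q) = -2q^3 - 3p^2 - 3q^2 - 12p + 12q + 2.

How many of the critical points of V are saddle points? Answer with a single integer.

V separates as a function of p plus a function of q, so ∇V=0 decouples.
∂V/∂p = -6(p + 2) = 0 at p ∈ {-2}; ∂V/∂q = -6(q - 1)(q + 2) = 0 at q ∈ {-2, 1}.
The Hessian is diagonal: diag(V_pp, V_qq). Second derivatives: V_pp(-2)=-6; V_qq(-2)=18, V_qq(1)=-18.
Saddle points occur where the two diagonal entries have opposite signs: (-2, -2). Count: 1.

1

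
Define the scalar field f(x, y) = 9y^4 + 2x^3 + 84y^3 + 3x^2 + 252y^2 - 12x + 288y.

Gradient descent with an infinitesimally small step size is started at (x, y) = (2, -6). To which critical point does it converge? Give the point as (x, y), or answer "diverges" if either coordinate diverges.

f is separable, so gradient descent decouples: x follows -∂f/∂x, y follows -∂f/∂y.
∂f/∂x = 6(x - 1)(x + 2); at x=2 this is 24, so x decreases.
∂f/∂y = 36(y + 1)(y + 2)(y + 4); at y=-6 this is -1440, so y increases.
x converges to its nearest critical value 1 (a local min of the x-part); y converges to -4. The iterate converges to (1, -4).

(1, -4)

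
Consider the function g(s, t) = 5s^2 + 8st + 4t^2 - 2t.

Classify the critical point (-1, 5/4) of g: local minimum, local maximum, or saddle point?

The Hessian of g is constant: H = [[10, 8], [8, 8]].
det(H) = 10·8 − 8² = 16.
det(H) > 0 and tr(H) = 18 > 0, so H is positive definite and the point is a local minimum.

local minimum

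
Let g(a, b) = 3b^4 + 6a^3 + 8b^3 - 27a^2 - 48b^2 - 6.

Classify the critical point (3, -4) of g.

local minimum

The mixed partial ∂²g/∂a∂b is 0, so the Hessian at any point is diag(g_aa, g_bb) = diag(18(2a - 3), 12(3b^2 + 4b - 8)).
At (3, -4): H = diag(54, 288).
Both eigenvalues are positive, so H is positive definite: a local minimum.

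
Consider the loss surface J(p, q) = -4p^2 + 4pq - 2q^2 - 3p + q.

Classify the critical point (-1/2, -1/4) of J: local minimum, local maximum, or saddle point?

local maximum

The Hessian of J is constant: H = [[-8, 4], [4, -4]].
det(H) = (-8)·(-4) − 4² = 16.
det(H) > 0 and tr(H) = -12 < 0, so H is negative definite and the point is a local maximum.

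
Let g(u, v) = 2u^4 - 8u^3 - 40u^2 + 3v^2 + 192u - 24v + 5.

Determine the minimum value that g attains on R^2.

-601

g(u,v) separates as P(u) + Q(v) + 5, so its minimum is min P + min Q + 5.
P'(u) = 8(u - 4)(u - 2)(u + 3) vanishes at u ∈ {-3, 2, 4}; Q'(v) = 6v - 24 vanishes at v ∈ {4}.
Local minima of P (where P''>0): P(-3)=-558, P(4)=128. Local minima of Q: Q(4)=-48.
So the global minimum of g is P(-3) + Q(4) + 5 = -558 − 48 + 5 = -601, attained at (-3, 4).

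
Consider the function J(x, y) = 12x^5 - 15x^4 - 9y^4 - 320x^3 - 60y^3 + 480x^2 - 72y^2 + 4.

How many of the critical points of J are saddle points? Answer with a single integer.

J separates as a function of x plus a function of y, so ∇J=0 decouples.
∂J/∂x = 60x(x - 4)(x - 1)(x + 4) = 0 at x ∈ {-4, 0, 1, 4}; ∂J/∂y = -36y(y + 1)(y + 4) = 0 at y ∈ {-4, -1, 0}.
The Hessian is diagonal: diag(J_xx, J_yy). Second derivatives: J_xx(-4)=-9600, J_xx(0)=960, J_xx(1)=-900, J_xx(4)=5760; J_yy(-4)=-432, J_yy(-1)=108, J_yy(0)=-144.
Saddle points occur where the two diagonal entries have opposite signs: (-4, -1), (0, -4), (0, 0), (1, -1), (4, -4), (4, 0). Count: 6.

6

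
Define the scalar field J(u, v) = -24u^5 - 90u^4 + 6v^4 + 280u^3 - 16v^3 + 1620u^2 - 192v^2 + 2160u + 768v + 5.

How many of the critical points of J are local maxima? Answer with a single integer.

J separates as a function of u plus a function of v, so ∇J=0 decouples.
∂J/∂u = -120(u - 3)(u + 1)(u + 2)(u + 3) = 0 at u ∈ {-3, -2, -1, 3}; ∂J/∂v = 24(v - 4)(v - 2)(v + 4) = 0 at v ∈ {-4, 2, 4}.
The Hessian is diagonal: diag(J_uu, J_vv). Second derivatives: J_uu(-3)=1440, J_uu(-2)=-600, J_uu(-1)=960, J_uu(3)=-14400; J_vv(-4)=1152, J_vv(2)=-288, J_vv(4)=384.
Local maxima occur where both diagonal entries negative: (-2, 2), (3, 2). Count: 2.

2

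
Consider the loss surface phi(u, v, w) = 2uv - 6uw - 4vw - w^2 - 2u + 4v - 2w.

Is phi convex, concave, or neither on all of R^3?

neither

phi is quadratic, so its Hessian is the constant matrix H = [[0, 2, -6], [2, 0, -4], [-6, -4, -2]].
Leading principal minors: 0, -4, 104.
Neither pattern holds ⇒ H is indefinite ⇒ neither convex nor concave.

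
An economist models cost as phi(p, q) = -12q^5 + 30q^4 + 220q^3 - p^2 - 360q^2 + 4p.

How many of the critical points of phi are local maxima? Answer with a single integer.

phi separates as a function of p plus a function of q, so ∇phi=0 decouples.
∂phi/∂p = -2(p - 2) = 0 at p ∈ {2}; ∂phi/∂q = -60q(q - 4)(q - 1)(q + 3) = 0 at q ∈ {-3, 0, 1, 4}.
The Hessian is diagonal: diag(phi_pp, phi_qq). Second derivatives: phi_pp(2)=-2; phi_qq(-3)=5040, phi_qq(0)=-720, phi_qq(1)=720, phi_qq(4)=-5040.
Local maxima occur where both diagonal entries negative: (2, 0), (2, 4). Count: 2.

2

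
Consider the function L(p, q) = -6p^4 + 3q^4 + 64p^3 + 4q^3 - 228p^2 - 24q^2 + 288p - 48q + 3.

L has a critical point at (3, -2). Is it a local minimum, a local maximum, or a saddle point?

local minimum

The mixed partial ∂²L/∂p∂q is 0, so the Hessian at any point is diag(L_pp, L_qq) = diag(24(-3p^2 + 16p - 19), 12(3q^2 + 2q - 4)).
At (3, -2): H = diag(48, 48).
Both eigenvalues are positive, so H is positive definite: a local minimum.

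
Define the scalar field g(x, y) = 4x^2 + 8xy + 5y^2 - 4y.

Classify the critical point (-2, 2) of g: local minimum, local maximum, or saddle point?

The Hessian of g is constant: H = [[8, 8], [8, 10]].
det(H) = 8·10 − 8² = 16.
det(H) > 0 and tr(H) = 18 > 0, so H is positive definite and the point is a local minimum.

local minimum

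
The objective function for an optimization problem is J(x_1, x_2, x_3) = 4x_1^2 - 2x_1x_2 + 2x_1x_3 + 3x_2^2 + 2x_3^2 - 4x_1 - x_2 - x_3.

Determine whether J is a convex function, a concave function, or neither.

convex

J is quadratic, so its Hessian is the constant matrix H = [[8, -2, 2], [-2, 6, 0], [2, 0, 4]].
Leading principal minors: 8, 44, 152.
All positive ⇒ H ≻ 0 ⇒ convex.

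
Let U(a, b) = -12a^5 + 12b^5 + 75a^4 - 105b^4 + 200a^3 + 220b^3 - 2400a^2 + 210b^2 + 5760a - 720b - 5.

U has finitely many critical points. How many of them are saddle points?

8

U separates as a function of a plus a function of b, so ∇U=0 decouples.
∂U/∂a = -60(a - 4)(a - 3)(a - 2)(a + 4) = 0 at a ∈ {-4, 2, 3, 4}; ∂U/∂b = 60(b - 4)(b - 3)(b - 1)(b + 1) = 0 at b ∈ {-1, 1, 3, 4}.
The Hessian is diagonal: diag(U_aa, U_bb). Second derivatives: U_aa(-4)=20160, U_aa(2)=-720, U_aa(3)=420, U_aa(4)=-960; U_bb(-1)=-2400, U_bb(1)=720, U_bb(3)=-480, U_bb(4)=900.
Saddle points occur where the two diagonal entries have opposite signs: (-4, -1), (-4, 3), (2, 1), (2, 4), (3, -1), (3, 3), (4, 1), (4, 4). Count: 8.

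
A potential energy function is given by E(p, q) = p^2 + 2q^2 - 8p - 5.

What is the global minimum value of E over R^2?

-21

E(p,q) separates as A(p) + B(q) − 5, so its minimum is min A + min B − 5.
A'(p) = 2p - 8 vanishes at p ∈ {4}; B'(q) = 4q vanishes at q ∈ {0}.
Local minima of A (where A''>0): A(4)=-16. Local minima of B: B(0)=0.
So the global minimum of E is A(4) + B(0) − 5 = -16 + 0 − 5 = -21, attained at (4, 0).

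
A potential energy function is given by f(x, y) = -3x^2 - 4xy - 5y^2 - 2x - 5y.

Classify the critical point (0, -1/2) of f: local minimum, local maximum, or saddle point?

local maximum

The Hessian of f is constant: H = [[-6, -4], [-4, -10]].
det(H) = (-6)·(-10) − (-4)² = 44.
det(H) > 0 and tr(H) = -16 < 0, so H is negative definite and the point is a local maximum.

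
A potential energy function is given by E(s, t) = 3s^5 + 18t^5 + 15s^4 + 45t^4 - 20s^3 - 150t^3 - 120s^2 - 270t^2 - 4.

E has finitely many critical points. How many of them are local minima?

4

E separates as a function of s plus a function of t, so ∇E=0 decouples.
∂E/∂s = 15s(s - 2)(s + 2)(s + 4) = 0 at s ∈ {-4, -2, 0, 2}; ∂E/∂t = 90t(t - 2)(t + 1)(t + 3) = 0 at t ∈ {-3, -1, 0, 2}.
The Hessian is diagonal: diag(E_ss, E_tt). Second derivatives: E_ss(-4)=-720, E_ss(-2)=240, E_ss(0)=-240, E_ss(2)=720; E_tt(-3)=-2700, E_tt(-1)=540, E_tt(0)=-540, E_tt(2)=2700.
Local minima occur where both diagonal entries positive: (-2, -1), (-2, 2), (2, -1), (2, 2). Count: 4.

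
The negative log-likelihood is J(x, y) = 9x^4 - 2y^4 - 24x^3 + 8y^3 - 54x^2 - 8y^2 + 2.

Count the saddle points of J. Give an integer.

J separates as a function of x plus a function of y, so ∇J=0 decouples.
∂J/∂x = 36x(x - 3)(x + 1) = 0 at x ∈ {-1, 0, 3}; ∂J/∂y = -8y(y - 2)(y - 1) = 0 at y ∈ {0, 1, 2}.
The Hessian is diagonal: diag(J_xx, J_yy). Second derivatives: J_xx(-1)=144, J_xx(0)=-108, J_xx(3)=432; J_yy(0)=-16, J_yy(1)=8, J_yy(2)=-16.
Saddle points occur where the two diagonal entries have opposite signs: (-1, 0), (-1, 2), (0, 1), (3, 0), (3, 2). Count: 5.

5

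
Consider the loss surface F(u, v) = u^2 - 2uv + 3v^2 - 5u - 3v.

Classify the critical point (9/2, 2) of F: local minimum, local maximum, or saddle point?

local minimum

The Hessian of F is constant: H = [[2, -2], [-2, 6]].
det(H) = 2·6 − (-2)² = 8.
det(H) > 0 and tr(H) = 8 > 0, so H is positive definite and the point is a local minimum.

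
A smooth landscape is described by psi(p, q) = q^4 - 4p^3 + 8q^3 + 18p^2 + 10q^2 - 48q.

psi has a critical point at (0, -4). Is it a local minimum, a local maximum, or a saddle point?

The mixed partial ∂²psi/∂p∂q is 0, so the Hessian at any point is diag(psi_pp, psi_qq) = diag(12(-2p + 3), 4(3q^2 + 12q + 5)).
At (0, -4): H = diag(36, 20).
Both eigenvalues are positive, so H is positive definite: a local minimum.

local minimum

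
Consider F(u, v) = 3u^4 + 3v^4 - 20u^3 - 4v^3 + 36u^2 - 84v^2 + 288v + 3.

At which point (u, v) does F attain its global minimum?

F(u,v) separates as P(u) + Q(v) + 3, so its minimum is min P + min Q + 3.
P'(u) = 12u(u - 3)(u - 2) vanishes at u ∈ {0, 2, 3}; Q'(v) = 12(v - 3)(v - 2)(v + 4) vanishes at v ∈ {-4, 2, 3}.
Local minima of P (where P''>0): P(0)=0, P(3)=27. Local minima of Q: Q(-4)=-1472, Q(3)=243.
So the global minimum of F is P(0) + Q(-4) + 3 = 0 − 1472 + 3 = -1469, attained at (0, -4).

(0, -4)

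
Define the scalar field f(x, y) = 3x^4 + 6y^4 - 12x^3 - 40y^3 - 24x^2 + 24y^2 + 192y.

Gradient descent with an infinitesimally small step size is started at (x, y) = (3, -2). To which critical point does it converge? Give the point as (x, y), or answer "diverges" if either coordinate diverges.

(4, -1)

f is separable, so gradient descent decouples: x follows -∂f/∂x, y follows -∂f/∂y.
∂f/∂x = 12x(x - 4)(x + 1); at x=3 this is -144, so x increases.
∂f/∂y = 24(y - 4)(y - 2)(y + 1); at y=-2 this is -576, so y increases.
x converges to its nearest critical value 4 (a local min of the x-part); y converges to -1. The iterate converges to (4, -1).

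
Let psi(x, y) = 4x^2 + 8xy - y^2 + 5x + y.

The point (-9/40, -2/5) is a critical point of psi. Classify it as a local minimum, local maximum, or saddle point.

The Hessian of psi is constant: H = [[8, 8], [8, -2]].
det(H) = 8·(-2) − 8² = -80.
Since det(H) < 0, H is indefinite and the critical point is a saddle point.

saddle point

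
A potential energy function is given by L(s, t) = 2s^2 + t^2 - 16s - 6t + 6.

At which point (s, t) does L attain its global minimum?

L(s,t) separates as P(s) + Q(t) + 6, so its minimum is min P + min Q + 6.
P'(s) = 4s - 16 vanishes at s ∈ {4}; Q'(t) = 2(t - 3) vanishes at t ∈ {3}.
Local minima of P (where P''>0): P(4)=-32. Local minima of Q: Q(3)=-9.
So the global minimum of L is P(4) + Q(3) + 6 = -32 − 9 + 6 = -35, attained at (4, 3).

(4, 3)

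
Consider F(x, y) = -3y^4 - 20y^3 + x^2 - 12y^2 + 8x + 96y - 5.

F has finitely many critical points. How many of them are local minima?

F separates as a function of x plus a function of y, so ∇F=0 decouples.
∂F/∂x = 2(x + 4) = 0 at x ∈ {-4}; ∂F/∂y = -12(y - 1)(y + 2)(y + 4) = 0 at y ∈ {-4, -2, 1}.
The Hessian is diagonal: diag(F_xx, F_yy). Second derivatives: F_xx(-4)=2; F_yy(-4)=-120, F_yy(-2)=72, F_yy(1)=-180.
Local minima occur where both diagonal entries positive: (-4, -2). Count: 1.

1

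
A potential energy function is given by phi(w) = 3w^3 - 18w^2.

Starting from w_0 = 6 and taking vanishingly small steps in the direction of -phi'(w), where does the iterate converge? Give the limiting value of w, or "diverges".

4

phi'(w) = 9w(w - 4), so phi'(6) = 108.
Gradient descent moves in the -phi' direction, i.e. w is decreasing.
The nearest critical point in that direction is w = 4, where phi'' = 36 > 0 (a local minimum). The iterate converges there.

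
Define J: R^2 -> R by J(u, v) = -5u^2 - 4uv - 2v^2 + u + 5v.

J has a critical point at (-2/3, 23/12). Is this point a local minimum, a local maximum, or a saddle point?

local maximum

The Hessian of J is constant: H = [[-10, -4], [-4, -4]].
det(H) = (-10)·(-4) − (-4)² = 24.
det(H) > 0 and tr(H) = -14 < 0, so H is negative definite and the point is a local maximum.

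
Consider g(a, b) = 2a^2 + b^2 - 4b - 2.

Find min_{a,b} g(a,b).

g(a,b) separates as P(a) + Q(b) − 2, so its minimum is min P + min Q − 2.
P'(a) = 4a vanishes at a ∈ {0}; Q'(b) = 2b - 4 vanishes at b ∈ {2}.
Local minima of P (where P''>0): P(0)=0. Local minima of Q: Q(2)=-4.
So the global minimum of g is P(0) + Q(2) − 2 = 0 − 4 − 2 = -6, attained at (0, 2).

-6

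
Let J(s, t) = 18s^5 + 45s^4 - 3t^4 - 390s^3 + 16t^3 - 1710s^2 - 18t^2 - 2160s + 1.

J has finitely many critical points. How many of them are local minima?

2

J separates as a function of s plus a function of t, so ∇J=0 decouples.
∂J/∂s = 90(s - 4)(s + 1)(s + 2)(s + 3) = 0 at s ∈ {-3, -2, -1, 4}; ∂J/∂t = -12t(t - 3)(t - 1) = 0 at t ∈ {0, 1, 3}.
The Hessian is diagonal: diag(J_ss, J_tt). Second derivatives: J_ss(-3)=-1260, J_ss(-2)=540, J_ss(-1)=-900, J_ss(4)=18900; J_tt(0)=-36, J_tt(1)=24, J_tt(3)=-72.
Local minima occur where both diagonal entries positive: (-2, 1), (4, 1). Count: 2.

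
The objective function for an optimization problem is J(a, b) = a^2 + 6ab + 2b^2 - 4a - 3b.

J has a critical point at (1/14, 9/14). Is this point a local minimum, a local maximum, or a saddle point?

The Hessian of J is constant: H = [[2, 6], [6, 4]].
det(H) = 2·4 − 6² = -28.
Since det(H) < 0, H is indefinite and the critical point is a saddle point.

saddle point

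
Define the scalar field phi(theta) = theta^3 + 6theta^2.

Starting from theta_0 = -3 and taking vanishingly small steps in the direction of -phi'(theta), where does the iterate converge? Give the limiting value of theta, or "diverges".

phi'(theta) = 3theta(theta + 4), so phi'(-3) = -9.
Gradient descent moves in the -phi' direction, i.e. theta is increasing.
The nearest critical point in that direction is theta = 0, where phi'' = 12 > 0 (a local minimum). The iterate converges there.

0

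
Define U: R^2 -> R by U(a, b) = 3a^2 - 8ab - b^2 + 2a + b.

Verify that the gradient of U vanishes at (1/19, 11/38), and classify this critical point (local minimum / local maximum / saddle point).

saddle point

∇U = (6a - 8b + 2, -8a - 2b + 1); substituting (1/19, 11/38) gives ∇U = (0, 0), so (1/19, 11/38) is indeed a critical point.
The Hessian of U is constant: H = [[6, -8], [-8, -2]].
det(H) = 6·(-2) − (-8)² = -76.
Since det(H) < 0, H is indefinite and the critical point is a saddle point.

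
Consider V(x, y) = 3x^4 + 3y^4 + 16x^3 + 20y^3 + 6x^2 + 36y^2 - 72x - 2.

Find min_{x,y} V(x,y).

V(x,y) separates as P(x) + Q(y) − 2, so its minimum is min P + min Q − 2.
P'(x) = 12(x - 1)(x + 2)(x + 3) vanishes at x ∈ {-3, -2, 1}; Q'(y) = 12y(y + 2)(y + 3) vanishes at y ∈ {-3, -2, 0}.
Local minima of P (where P''>0): P(-3)=81, P(1)=-47. Local minima of Q: Q(-3)=27, Q(0)=0.
So the global minimum of V is P(1) + Q(0) − 2 = -47 + 0 − 2 = -49, attained at (1, 0).

-49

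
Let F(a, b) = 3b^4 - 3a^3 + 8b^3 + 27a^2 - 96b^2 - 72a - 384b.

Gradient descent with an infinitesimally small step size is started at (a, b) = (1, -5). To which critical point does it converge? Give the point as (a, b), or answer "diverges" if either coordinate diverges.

F is separable, so gradient descent decouples: a follows -∂F/∂a, b follows -∂F/∂b.
∂F/∂a = -9(a - 4)(a - 2); at a=1 this is -27, so a increases.
∂F/∂b = 12(b - 4)(b + 2)(b + 4); at b=-5 this is -324, so b increases.
a converges to its nearest critical value 2 (a local min of the a-part); b converges to -4. The iterate converges to (2, -4).

(2, -4)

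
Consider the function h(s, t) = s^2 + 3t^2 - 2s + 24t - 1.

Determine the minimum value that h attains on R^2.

-50

h(s,t) separates as P(s) + Q(t) − 1, so its minimum is min P + min Q − 1.
P'(s) = 2s - 2 vanishes at s ∈ {1}; Q'(t) = 6(t + 4) vanishes at t ∈ {-4}.
Local minima of P (where P''>0): P(1)=-1. Local minima of Q: Q(-4)=-48.
So the global minimum of h is P(1) + Q(-4) − 1 = -1 − 48 − 1 = -50, attained at (1, -4).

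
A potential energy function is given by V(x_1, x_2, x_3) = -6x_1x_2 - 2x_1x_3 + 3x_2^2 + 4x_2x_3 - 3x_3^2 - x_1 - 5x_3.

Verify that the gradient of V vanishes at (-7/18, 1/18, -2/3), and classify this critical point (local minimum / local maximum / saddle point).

saddle point

∇V = (-6x_2 - 2x_3 - 1, -6x_1 + 6x_2 + 4x_3, -2x_1 + 4x_2 - 6x_3 - 5); substituting (-7/18, 1/18, -2/3) gives ∇V = (0, 0, 0), so (-7/18, 1/18, -2/3) is indeed a critical point.
The Hessian is constant: H = [[0, -6, -2], [-6, 6, 4], [-2, 4, -6]].
Leading principal minors: Δ₁ = 0, Δ₂ = -36, Δ₃ = 288.
The minors fit neither the all-positive nor the alternating-sign pattern, so H is indefinite: a saddle point.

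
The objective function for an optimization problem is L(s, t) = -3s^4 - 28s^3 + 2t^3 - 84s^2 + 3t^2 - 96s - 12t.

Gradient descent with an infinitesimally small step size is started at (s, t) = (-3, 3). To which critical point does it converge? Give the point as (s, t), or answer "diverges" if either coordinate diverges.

(-2, 1)

L is separable, so gradient descent decouples: s follows -∂L/∂s, t follows -∂L/∂t.
∂L/∂s = -12(s + 1)(s + 2)(s + 4); at s=-3 this is -24, so s increases.
∂L/∂t = 6(t - 1)(t + 2); at t=3 this is 60, so t decreases.
s converges to its nearest critical value -2 (a local min of the s-part); t converges to 1. The iterate converges to (-2, 1).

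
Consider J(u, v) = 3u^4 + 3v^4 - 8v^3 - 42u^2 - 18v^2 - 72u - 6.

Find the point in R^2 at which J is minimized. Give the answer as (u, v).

J(u,v) separates as P(u) + Q(v) − 6, so its minimum is min P + min Q − 6.
P'(u) = 12(u - 3)(u + 1)(u + 2) vanishes at u ∈ {-2, -1, 3}; Q'(v) = 12v(v - 3)(v + 1) vanishes at v ∈ {-1, 0, 3}.
Local minima of P (where P''>0): P(-2)=24, P(3)=-351. Local minima of Q: Q(-1)=-7, Q(3)=-135.
So the global minimum of J is P(3) + Q(3) − 6 = -351 − 135 − 6 = -492, attained at (3, 3).

(3, 3)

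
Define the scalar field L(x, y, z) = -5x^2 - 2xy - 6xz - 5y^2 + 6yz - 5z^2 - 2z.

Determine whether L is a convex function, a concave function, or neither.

concave

L is quadratic, so its Hessian is the constant matrix H = [[-10, -2, -6], [-2, -10, 6], [-6, 6, -10]].
Leading principal minors: -10, 96, -96.
Signs alternate −, +, − ⇒ H ≺ 0 ⇒ concave.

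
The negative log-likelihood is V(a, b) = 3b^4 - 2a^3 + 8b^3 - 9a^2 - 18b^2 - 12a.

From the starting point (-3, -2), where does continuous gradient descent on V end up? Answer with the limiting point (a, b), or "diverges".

(-2, -3)

V is separable, so gradient descent decouples: a follows -∂V/∂a, b follows -∂V/∂b.
∂V/∂a = -6(a + 1)(a + 2); at a=-3 this is -12, so a increases.
∂V/∂b = 12b(b - 1)(b + 3); at b=-2 this is 72, so b decreases.
a converges to its nearest critical value -2 (a local min of the a-part); b converges to -3. The iterate converges to (-2, -3).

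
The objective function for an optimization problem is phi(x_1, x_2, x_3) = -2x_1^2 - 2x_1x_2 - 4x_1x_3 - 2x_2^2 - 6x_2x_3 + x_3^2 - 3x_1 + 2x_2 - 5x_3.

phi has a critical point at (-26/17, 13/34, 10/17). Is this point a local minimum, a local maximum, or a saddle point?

The Hessian is constant: H = [[-4, -2, -4], [-2, -4, -6], [-4, -6, 2]].
Leading principal minors: Δ₁ = -4, Δ₂ = 12, Δ₃ = 136.
The minors fit neither the all-positive nor the alternating-sign pattern, so H is indefinite: a saddle point.

saddle point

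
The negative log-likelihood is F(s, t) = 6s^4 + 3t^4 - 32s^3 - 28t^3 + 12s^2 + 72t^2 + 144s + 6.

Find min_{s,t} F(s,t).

-88

F(s,t) separates as P(s) + Q(t) + 6, so its minimum is min P + min Q + 6.
P'(s) = 24(s - 3)(s - 2)(s + 1) vanishes at s ∈ {-1, 2, 3}; Q'(t) = 12t(t - 4)(t - 3) vanishes at t ∈ {0, 3, 4}.
Local minima of P (where P''>0): P(-1)=-94, P(3)=162. Local minima of Q: Q(0)=0, Q(4)=128.
So the global minimum of F is P(-1) + Q(0) + 6 = -94 + 0 + 6 = -88, attained at (-1, 0).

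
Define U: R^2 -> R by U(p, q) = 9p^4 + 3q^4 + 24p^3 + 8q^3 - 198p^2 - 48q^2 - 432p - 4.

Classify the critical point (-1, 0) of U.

The mixed partial ∂²U/∂p∂q is 0, so the Hessian at any point is diag(U_pp, U_qq) = diag(36(3p^2 + 4p - 11), 12(3q^2 + 4q - 8)).
At (-1, 0): H = diag(-432, -96).
Both eigenvalues are negative, so H is negative definite: a local maximum.

local maximum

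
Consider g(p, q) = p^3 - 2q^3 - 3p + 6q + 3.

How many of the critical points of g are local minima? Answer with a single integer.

1

g separates as a function of p plus a function of q, so ∇g=0 decouples.
∂g/∂p = 3(p - 1)(p + 1) = 0 at p ∈ {-1, 1}; ∂g/∂q = -6(q - 1)(q + 1) = 0 at q ∈ {-1, 1}.
The Hessian is diagonal: diag(g_pp, g_qq). Second derivatives: g_pp(-1)=-6, g_pp(1)=6; g_qq(-1)=12, g_qq(1)=-12.
Local minima occur where both diagonal entries positive: (1, -1). Count: 1.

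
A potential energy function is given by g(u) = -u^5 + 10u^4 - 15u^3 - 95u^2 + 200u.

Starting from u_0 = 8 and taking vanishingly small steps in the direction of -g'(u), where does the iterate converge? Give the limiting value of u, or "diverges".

diverges

g'(u) = -5(u - 5)(u - 4)(u - 1)(u + 2), so g'(8) = -4200.
Gradient descent moves in the -g' direction, i.e. u is increasing.
There is no critical point above u=8, and g' keeps the same sign, so the iterate runs off to +∞.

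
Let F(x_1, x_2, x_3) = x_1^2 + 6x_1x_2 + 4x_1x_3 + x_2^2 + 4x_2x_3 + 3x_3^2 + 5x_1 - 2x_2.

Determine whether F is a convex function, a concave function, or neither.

F is quadratic, so its Hessian is the constant matrix H = [[2, 6, 4], [6, 2, 4], [4, 4, 6]].
Leading principal minors: 2, -32, -64.
Neither pattern holds ⇒ H is indefinite ⇒ neither convex nor concave.

neither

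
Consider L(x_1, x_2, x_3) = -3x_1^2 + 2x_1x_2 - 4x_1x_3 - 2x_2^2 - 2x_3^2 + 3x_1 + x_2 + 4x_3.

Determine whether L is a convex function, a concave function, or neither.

L is quadratic, so its Hessian is the constant matrix H = [[-6, 2, -4], [2, -4, 0], [-4, 0, -4]].
Leading principal minors: -6, 20, -16.
Signs alternate −, +, − ⇒ H ≺ 0 ⇒ concave.

concave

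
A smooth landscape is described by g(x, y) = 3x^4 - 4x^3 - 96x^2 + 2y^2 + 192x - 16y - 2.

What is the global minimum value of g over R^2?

-1314

g(x,y) separates as P(x) + Q(y) − 2, so its minimum is min P + min Q − 2.
P'(x) = 12(x - 4)(x - 1)(x + 4) vanishes at x ∈ {-4, 1, 4}; Q'(y) = 4y - 16 vanishes at y ∈ {4}.
Local minima of P (where P''>0): P(-4)=-1280, P(4)=-256. Local minima of Q: Q(4)=-32.
So the global minimum of g is P(-4) + Q(4) − 2 = -1280 − 32 − 2 = -1314, attained at (-4, 4).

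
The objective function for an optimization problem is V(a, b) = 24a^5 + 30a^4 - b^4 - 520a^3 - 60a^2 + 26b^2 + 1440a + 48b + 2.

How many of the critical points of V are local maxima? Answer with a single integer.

V separates as a function of a plus a function of b, so ∇V=0 decouples.
∂V/∂a = 120(a - 3)(a - 1)(a + 1)(a + 4) = 0 at a ∈ {-4, -1, 1, 3}; ∂V/∂b = -4(b - 4)(b + 1)(b + 3) = 0 at b ∈ {-3, -1, 4}.
The Hessian is diagonal: diag(V_aa, V_bb). Second derivatives: V_aa(-4)=-12600, V_aa(-1)=2880, V_aa(1)=-2400, V_aa(3)=6720; V_bb(-3)=-56, V_bb(-1)=40, V_bb(4)=-140.
Local maxima occur where both diagonal entries negative: (-4, -3), (-4, 4), (1, -3), (1, 4). Count: 4.

4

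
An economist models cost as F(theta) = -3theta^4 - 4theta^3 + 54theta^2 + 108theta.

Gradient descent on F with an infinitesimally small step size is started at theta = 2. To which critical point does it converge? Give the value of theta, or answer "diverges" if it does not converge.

-1

F'(theta) = -12(theta - 3)(theta + 1)(theta + 3), so F'(2) = 180.
Gradient descent moves in the -F' direction, i.e. theta is decreasing.
The nearest critical point in that direction is theta = -1, where F'' = 96 > 0 (a local minimum). The iterate converges there.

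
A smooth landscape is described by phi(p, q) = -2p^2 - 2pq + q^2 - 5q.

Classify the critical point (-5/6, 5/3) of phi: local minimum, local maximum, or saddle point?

The Hessian of phi is constant: H = [[-4, -2], [-2, 2]].
det(H) = (-4)·2 − (-2)² = -12.
Since det(H) < 0, H is indefinite and the critical point is a saddle point.

saddle point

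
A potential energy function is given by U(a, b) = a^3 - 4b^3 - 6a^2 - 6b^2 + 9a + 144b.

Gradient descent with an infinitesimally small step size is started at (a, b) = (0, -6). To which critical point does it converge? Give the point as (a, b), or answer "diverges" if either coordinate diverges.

U is separable, so gradient descent decouples: a follows -∂U/∂a, b follows -∂U/∂b.
∂U/∂a = 3(a - 3)(a - 1); at a=0 this is 9, so a decreases.
∂U/∂b = -12(b - 3)(b + 4); at b=-6 this is -216, so b increases.
The a-coordinate has no critical point in that direction and runs off to infinity.

diverges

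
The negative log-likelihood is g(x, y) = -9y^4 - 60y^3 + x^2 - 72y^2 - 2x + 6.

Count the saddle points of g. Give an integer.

g separates as a function of x plus a function of y, so ∇g=0 decouples.
∂g/∂x = 2(x - 1) = 0 at x ∈ {1}; ∂g/∂y = -36y(y + 1)(y + 4) = 0 at y ∈ {-4, -1, 0}.
The Hessian is diagonal: diag(g_xx, g_yy). Second derivatives: g_xx(1)=2; g_yy(-4)=-432, g_yy(-1)=108, g_yy(0)=-144.
Saddle points occur where the two diagonal entries have opposite signs: (1, -4), (1, 0). Count: 2.

2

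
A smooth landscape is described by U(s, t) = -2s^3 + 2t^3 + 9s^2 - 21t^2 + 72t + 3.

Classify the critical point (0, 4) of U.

The mixed partial ∂²U/∂s∂t is 0, so the Hessian at any point is diag(U_ss, U_tt) = diag(6(-2s + 3), 6(2t - 7)).
At (0, 4): H = diag(18, 6).
Both eigenvalues are positive, so H is positive definite: a local minimum.

local minimum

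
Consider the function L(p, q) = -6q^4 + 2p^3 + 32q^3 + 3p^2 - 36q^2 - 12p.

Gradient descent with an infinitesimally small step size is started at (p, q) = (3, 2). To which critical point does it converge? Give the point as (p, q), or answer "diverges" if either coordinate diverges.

L is separable, so gradient descent decouples: p follows -∂L/∂p, q follows -∂L/∂q.
∂L/∂p = 6(p - 1)(p + 2); at p=3 this is 60, so p decreases.
∂L/∂q = -24q(q - 3)(q - 1); at q=2 this is 48, so q decreases.
p converges to its nearest critical value 1 (a local min of the p-part); q converges to 1. The iterate converges to (1, 1).

(1, 1)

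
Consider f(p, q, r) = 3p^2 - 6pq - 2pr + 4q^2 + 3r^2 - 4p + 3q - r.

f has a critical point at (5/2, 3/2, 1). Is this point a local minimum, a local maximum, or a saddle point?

The Hessian is constant: H = [[6, -6, -2], [-6, 8, 0], [-2, 0, 6]].
Leading principal minors: Δ₁ = 6, Δ₂ = 12, Δ₃ = 40.
All leading minors are positive, so H is positive definite: a local minimum.

local minimum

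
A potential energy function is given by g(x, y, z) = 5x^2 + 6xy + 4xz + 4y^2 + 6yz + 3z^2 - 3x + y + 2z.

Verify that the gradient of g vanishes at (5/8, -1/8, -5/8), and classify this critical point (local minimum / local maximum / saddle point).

∇g = (10x + 6y + 4z - 3, 6x + 8y + 6z + 1, 4x + 6y + 6z + 2); substituting (5/8, -1/8, -5/8) gives ∇g = (0, 0, 0), so (5/8, -1/8, -5/8) is indeed a critical point.
The Hessian is constant: H = [[10, 6, 4], [6, 8, 6], [4, 6, 6]].
Leading principal minors: Δ₁ = 10, Δ₂ = 44, Δ₃ = 64.
All leading minors are positive, so H is positive definite: a local minimum.

local minimum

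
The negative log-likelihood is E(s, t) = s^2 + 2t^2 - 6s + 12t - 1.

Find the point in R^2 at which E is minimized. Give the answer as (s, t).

E(s,t) separates as P(s) + Q(t) − 1, so its minimum is min P + min Q − 1.
P'(s) = 2s - 6 vanishes at s ∈ {3}; Q'(t) = 4(t + 3) vanishes at t ∈ {-3}.
Local minima of P (where P''>0): P(3)=-9. Local minima of Q: Q(-3)=-18.
So the global minimum of E is P(3) + Q(-3) − 1 = -9 − 18 − 1 = -28, attained at (3, -3).

(3, -3)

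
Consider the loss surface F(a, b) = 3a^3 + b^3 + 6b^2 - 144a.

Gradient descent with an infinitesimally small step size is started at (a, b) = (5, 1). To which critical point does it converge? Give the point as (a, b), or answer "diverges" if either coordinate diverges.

F is separable, so gradient descent decouples: a follows -∂F/∂a, b follows -∂F/∂b.
∂F/∂a = 9(a - 4)(a + 4); at a=5 this is 81, so a decreases.
∂F/∂b = 3b(b + 4); at b=1 this is 15, so b decreases.
a converges to its nearest critical value 4 (a local min of the a-part); b converges to 0. The iterate converges to (4, 0).

(4, 0)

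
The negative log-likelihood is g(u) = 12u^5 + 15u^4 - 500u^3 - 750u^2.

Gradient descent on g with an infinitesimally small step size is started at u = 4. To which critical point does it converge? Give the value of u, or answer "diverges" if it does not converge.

5

g'(u) = 60u(u - 5)(u + 1)(u + 5), so g'(4) = -10800.
Gradient descent moves in the -g' direction, i.e. u is increasing.
The nearest critical point in that direction is u = 5, where g'' = 18000 > 0 (a local minimum). The iterate converges there.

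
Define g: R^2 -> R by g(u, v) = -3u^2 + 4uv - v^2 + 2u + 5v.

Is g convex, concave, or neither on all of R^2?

neither

g is quadratic, so its Hessian is the constant matrix H = [[-6, 4], [4, -2]].
det(H) = -4, tr(H) = -8.
det(H) < 0, so H is indefinite: neither convex nor concave.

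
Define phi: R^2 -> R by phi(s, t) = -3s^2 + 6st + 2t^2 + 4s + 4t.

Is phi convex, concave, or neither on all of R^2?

neither

phi is quadratic, so its Hessian is the constant matrix H = [[-6, 6], [6, 4]].
det(H) = -60, tr(H) = -2.
det(H) < 0, so H is indefinite: neither convex nor concave.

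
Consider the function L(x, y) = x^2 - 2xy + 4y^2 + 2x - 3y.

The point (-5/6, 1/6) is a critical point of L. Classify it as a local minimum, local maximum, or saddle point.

local minimum

The Hessian of L is constant: H = [[2, -2], [-2, 8]].
det(H) = 2·8 − (-2)² = 12.
det(H) > 0 and tr(H) = 10 > 0, so H is positive definite and the point is a local minimum.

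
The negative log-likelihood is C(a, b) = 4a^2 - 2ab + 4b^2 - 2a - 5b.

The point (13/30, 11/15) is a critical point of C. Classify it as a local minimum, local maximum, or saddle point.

local minimum

The Hessian of C is constant: H = [[8, -2], [-2, 8]].
det(H) = 8·8 − (-2)² = 60.
det(H) > 0 and tr(H) = 16 > 0, so H is positive definite and the point is a local minimum.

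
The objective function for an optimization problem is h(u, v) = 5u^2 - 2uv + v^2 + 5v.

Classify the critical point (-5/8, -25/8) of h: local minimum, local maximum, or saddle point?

The Hessian of h is constant: H = [[10, -2], [-2, 2]].
det(H) = 10·2 − (-2)² = 16.
det(H) > 0 and tr(H) = 12 > 0, so H is positive definite and the point is a local minimum.

local minimum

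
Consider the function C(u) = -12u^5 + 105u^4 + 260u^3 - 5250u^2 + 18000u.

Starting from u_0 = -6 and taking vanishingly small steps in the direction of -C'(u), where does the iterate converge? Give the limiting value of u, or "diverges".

-5

C'(u) = -60(u - 5)(u - 4)(u - 3)(u + 5), so C'(-6) = -59400.
Gradient descent moves in the -C' direction, i.e. u is increasing.
The nearest critical point in that direction is u = -5, where C'' = 43200 > 0 (a local minimum). The iterate converges there.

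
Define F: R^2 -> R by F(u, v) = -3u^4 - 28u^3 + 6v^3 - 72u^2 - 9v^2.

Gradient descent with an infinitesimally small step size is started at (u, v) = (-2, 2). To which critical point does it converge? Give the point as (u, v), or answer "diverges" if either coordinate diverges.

(-3, 1)

F is separable, so gradient descent decouples: u follows -∂F/∂u, v follows -∂F/∂v.
∂F/∂u = -12u(u + 3)(u + 4); at u=-2 this is 48, so u decreases.
∂F/∂v = 18v(v - 1); at v=2 this is 36, so v decreases.
u converges to its nearest critical value -3 (a local min of the u-part); v converges to 1. The iterate converges to (-3, 1).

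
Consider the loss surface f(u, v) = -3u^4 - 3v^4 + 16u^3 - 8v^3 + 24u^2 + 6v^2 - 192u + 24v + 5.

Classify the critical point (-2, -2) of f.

The mixed partial ∂²f/∂u∂v is 0, so the Hessian at any point is diag(f_uu, f_vv) = diag(12(-3u^2 + 8u + 4), 12(-3v^2 - 4v + 1)).
At (-2, -2): H = diag(-288, -36).
Both eigenvalues are negative, so H is negative definite: a local maximum.

local maximum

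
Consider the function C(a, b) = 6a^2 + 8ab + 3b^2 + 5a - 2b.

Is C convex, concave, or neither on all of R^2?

convex

C is quadratic, so its Hessian is the constant matrix H = [[12, 8], [8, 6]].
det(H) = 8, tr(H) = 18.
det(H) > 0 and tr(H) > 0, so H is positive definite everywhere: convex.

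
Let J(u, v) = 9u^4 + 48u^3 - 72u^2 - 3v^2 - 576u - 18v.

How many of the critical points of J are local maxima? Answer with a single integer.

1

J separates as a function of u plus a function of v, so ∇J=0 decouples.
∂J/∂u = 36(u - 2)(u + 2)(u + 4) = 0 at u ∈ {-4, -2, 2}; ∂J/∂v = -6(v + 3) = 0 at v ∈ {-3}.
The Hessian is diagonal: diag(J_uu, J_vv). Second derivatives: J_uu(-4)=432, J_uu(-2)=-288, J_uu(2)=864; J_vv(-3)=-6.
Local maxima occur where both diagonal entries negative: (-2, -3). Count: 1.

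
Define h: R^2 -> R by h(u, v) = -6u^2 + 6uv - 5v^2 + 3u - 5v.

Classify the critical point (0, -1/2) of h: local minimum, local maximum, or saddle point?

local maximum

The Hessian of h is constant: H = [[-12, 6], [6, -10]].
det(H) = (-12)·(-10) − 6² = 84.
det(H) > 0 and tr(H) = -22 < 0, so H is negative definite and the point is a local maximum.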